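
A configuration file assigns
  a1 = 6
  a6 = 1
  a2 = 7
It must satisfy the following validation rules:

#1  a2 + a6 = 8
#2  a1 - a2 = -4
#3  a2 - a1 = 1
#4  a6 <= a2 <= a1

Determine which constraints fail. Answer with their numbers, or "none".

#1 a2 + a6 = 7 + 1 = 8 — holds.
#2 a1 - a2 = 6 - 7 = -1, not -4 — fails.
#3 a2 - a1 = 7 - 6 = 1 — holds.
#4 values 1, 7, 6; a2 = 7 is not <= a1 = 6 — fails.

Violated: 2, 4.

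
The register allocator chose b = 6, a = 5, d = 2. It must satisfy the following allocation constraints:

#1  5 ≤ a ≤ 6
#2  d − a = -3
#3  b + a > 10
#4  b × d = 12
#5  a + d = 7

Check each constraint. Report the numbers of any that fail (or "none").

#1 a = 5 lies in [5, 6] — satisfied.
#2 d − a = 2 − 5 = -3 — satisfied.
#3 b + a = 6 + 5 = 11; 11 > 10 — satisfied.
#4 b × d = 6 × 2 = 12 — satisfied.
#5 a + d = 5 + 2 = 7 — satisfied.

None — every constraint holds.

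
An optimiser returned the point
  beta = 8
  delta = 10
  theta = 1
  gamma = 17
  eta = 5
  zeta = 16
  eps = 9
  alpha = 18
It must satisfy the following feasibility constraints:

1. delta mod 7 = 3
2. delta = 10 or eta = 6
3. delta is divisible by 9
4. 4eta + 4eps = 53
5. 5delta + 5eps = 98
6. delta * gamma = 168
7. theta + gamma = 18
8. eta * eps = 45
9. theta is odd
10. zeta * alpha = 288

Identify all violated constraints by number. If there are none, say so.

The assignment fails constraints 3, 4, 5, and 6.

1. 10 mod 7 = 3 — satisfied.
2. delta = 10 = 10 (first disjunct) — satisfied.
3. 10 = 9*1 + 1, so 9 does not divide 10 — violated.
4. 4eta + 4eps = 4(5) + 4(9) = 56, not 53 — violated.
5. 5delta + 5eps = 5(10) + 5(9) = 95, not 98 — violated.
6. delta * gamma = 10 * 17 = 170, not 168 — violated.
7. theta + gamma = 1 + 17 = 18 — satisfied.
8. eta * eps = 5 * 9 = 45 — satisfied.
9. theta = 1 is odd — satisfied.
10. zeta * alpha = 16 * 18 = 288 — satisfied.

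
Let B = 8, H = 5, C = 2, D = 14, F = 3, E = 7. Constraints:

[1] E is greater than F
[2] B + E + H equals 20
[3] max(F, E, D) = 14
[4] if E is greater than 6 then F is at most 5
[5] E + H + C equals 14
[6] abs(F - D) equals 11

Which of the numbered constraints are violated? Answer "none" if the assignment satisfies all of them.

[1] E = 7, F = 3; 7 > 3 — holds.
[2] B + E + H = 8 + 7 + 5 = 20 — holds.
[3] max(3, 7, 14) = 14 — holds.
[4] E = 7 > 6, so we need F ≤ 5; F = 3 ≤ 5 — holds.
[5] E + H + C = 7 + 5 + 2 = 14 — holds.
[6] abs(3 - 14) = 11 — holds.

None — every constraint holds.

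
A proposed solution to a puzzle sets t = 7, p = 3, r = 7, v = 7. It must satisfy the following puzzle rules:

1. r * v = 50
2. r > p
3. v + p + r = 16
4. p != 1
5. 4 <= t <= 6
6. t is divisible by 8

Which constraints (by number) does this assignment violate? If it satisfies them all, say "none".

Constraints 1, 3, 5, and 6 are violated.

1. r * v = 7 * 7 = 49, not 50 — violated.
2. r = 7, p = 3; 7 > 3 — satisfied.
3. v + p + r = 7 + 3 + 7 = 17, not 16 — violated.
4. p = 3, and 3 ≠ 1 — satisfied.
5. t = 7 is outside [4, 6] — violated.
6. 7 = 8*0 + 7, so 8 does not divide 7 — violated.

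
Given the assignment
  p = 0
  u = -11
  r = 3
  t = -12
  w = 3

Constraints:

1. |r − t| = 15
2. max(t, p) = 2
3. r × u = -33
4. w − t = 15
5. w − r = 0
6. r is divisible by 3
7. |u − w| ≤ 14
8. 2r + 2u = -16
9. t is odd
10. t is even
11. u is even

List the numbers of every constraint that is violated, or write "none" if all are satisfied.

Constraints 2, 9, 11 do not hold.

1. |3 − (-12)| = 15 — satisfied.
2. max(-12, 0) = 0, not 2 — violated.
3. r × u = 3 × (-11) = -33 — satisfied.
4. w − t = 3 − (-12) = 15 — satisfied.
5. w − r = 3 − 3 = 0 — satisfied.
6. 3 / 3 = 1, so 3 divides 3 — satisfied.
7. |-11 − 3| = 14; 14 ≤ 14 — satisfied.
8. 2r + 2u = 2(3) + 2(-11) = -16 — satisfied.
9. t = -12 is even — violated.
10. t = -12 is even — satisfied.
11. u = -11 is odd — violated.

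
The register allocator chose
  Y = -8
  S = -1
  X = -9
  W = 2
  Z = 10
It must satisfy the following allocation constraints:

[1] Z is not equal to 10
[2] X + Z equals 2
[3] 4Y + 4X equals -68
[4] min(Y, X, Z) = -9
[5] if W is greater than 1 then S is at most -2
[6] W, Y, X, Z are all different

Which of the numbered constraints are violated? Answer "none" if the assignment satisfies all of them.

The assignment fails constraints 1, 2, and 5.

[1] Z = 10, but 10 is required to differ — fails.
[2] X + Z = -9 + 10 = 1, not 2 — fails.
[3] 4Y + 4X = 4(-8) + 4(-9) = -68 — holds.
[4] min(-8, -9, 10) = -9 — holds.
[5] W = 2 > 1, so we need S ≤ -2; but S = -1 > -2 — fails.
[6] values 2, -8, -9, 10 are pairwise distinct — holds.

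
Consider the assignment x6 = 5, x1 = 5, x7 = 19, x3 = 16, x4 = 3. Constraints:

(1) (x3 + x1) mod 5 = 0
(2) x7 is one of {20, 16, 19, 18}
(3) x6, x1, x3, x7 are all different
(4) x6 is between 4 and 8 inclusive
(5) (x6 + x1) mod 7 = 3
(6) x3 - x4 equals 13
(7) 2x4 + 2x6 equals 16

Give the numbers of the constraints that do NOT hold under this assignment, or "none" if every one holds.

The assignment fails constraints 1, 3.

(1) x3 + x1 = 21; 21 mod 5 = 1, not 0 — does not hold.
(2) x7 = 19 is in {20, 16, 19, 18} — holds.
(3) x6 = x1 = 5, not all different — does not hold.
(4) x6 = 5 lies in [4, 8] — holds.
(5) x6 + x1 = 10; 10 mod 7 = 3 — holds.
(6) x3 - x4 = 16 - 3 = 13 — holds.
(7) 2x4 + 2x6 = 2(3) + 2(5) = 16 — holds.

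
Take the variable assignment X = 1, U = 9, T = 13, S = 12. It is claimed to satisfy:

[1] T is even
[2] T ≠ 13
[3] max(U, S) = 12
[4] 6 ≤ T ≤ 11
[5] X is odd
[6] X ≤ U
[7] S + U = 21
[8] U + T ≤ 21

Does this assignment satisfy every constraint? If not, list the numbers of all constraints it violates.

[1] T = 13 is odd  false
[2] T = 13, but 13 is required to differ  false
[3] max(9, 12) = 12  true
[4] T = 13 is outside [6, 11]  false
[5] X = 1 is odd  true
[6] X = 1, U = 9; 1 ≤ 9  true
[7] S + U = 12 + 9 = 21  true
[8] U + T = 9 + 13 = 22; 22 > 21, bound 21 not met  false

No — constraints 1, 2, 4, 8 are not satisfied.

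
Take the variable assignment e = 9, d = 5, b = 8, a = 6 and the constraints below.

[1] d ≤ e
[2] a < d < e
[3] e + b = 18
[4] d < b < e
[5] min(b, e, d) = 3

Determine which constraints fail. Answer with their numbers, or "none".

No — constraints 2, 3, and 5 are not satisfied.

[1] d = 5, e = 9; 5 ≤ 9 — holds.
[2] values 6, 5, 9; a = 6 is not < d = 5 — does not hold.
[3] e + b = 9 + 8 = 17, not 18 — does not hold.
[4] values 5 < 8 < 9 — holds.
[5] min(8, 9, 5) = 5, not 3 — does not hold.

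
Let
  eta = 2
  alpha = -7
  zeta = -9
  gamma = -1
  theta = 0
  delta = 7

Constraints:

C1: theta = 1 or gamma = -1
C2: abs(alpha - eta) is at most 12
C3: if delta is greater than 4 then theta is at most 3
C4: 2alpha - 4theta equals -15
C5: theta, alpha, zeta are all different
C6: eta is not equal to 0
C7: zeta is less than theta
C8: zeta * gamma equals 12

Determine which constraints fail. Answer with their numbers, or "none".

The assignment fails constraints 4 and 8.

C1: theta = 0 ≠ 1, but gamma = -1 = -1 (second disjunct) — satisfied.
C2: abs(-7 - 2) = 9; 9 ≤ 12 — satisfied.
C3: delta = 7 > 4, so we need theta ≤ 3; theta = 0 ≤ 3 — satisfied.
C4: 2alpha - 4theta = 2(-7) - 4(0) = -14, not -15 — violated.
C5: values 0, -7, -9 are pairwise distinct — satisfied.
C6: eta = 2, and 2 ≠ 0 — satisfied.
C7: zeta = -9, theta = 0; -9 < 0 — satisfied.
C8: zeta * gamma = -9 * (-1) = 9, not 12 — violated.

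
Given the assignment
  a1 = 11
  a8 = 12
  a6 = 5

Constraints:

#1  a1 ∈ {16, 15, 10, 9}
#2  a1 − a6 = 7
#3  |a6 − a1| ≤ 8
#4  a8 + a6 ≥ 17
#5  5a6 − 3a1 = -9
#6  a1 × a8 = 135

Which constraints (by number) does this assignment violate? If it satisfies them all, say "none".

#1 a1 = 11 is not in {16, 15, 10, 9} — fails.
#2 a1 − a6 = 11 − 5 = 6, not 7 — fails.
#3 |5 − 11| = 6; 6 ≤ 8 — holds.
#4 a8 + a6 = 12 + 5 = 17; 17 ≥ 17 — holds.
#5 5a6 − 3a1 = 5(5) − 3(11) = -8, not -9 — fails.
#6 a1 × a8 = 11 × 12 = 132, not 135 — fails.

No — constraints 1, 2, 5, 6 are not satisfied.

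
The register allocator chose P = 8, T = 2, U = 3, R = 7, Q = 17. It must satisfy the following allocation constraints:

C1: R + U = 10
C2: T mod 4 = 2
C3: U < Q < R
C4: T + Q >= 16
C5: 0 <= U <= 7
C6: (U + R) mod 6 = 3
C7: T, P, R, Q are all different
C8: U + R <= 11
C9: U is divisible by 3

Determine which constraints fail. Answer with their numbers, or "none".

C1: R + U = 7 + 3 = 10 — OK.
C2: 2 mod 4 = 2 — OK.
C3: values 3, 17, 7; Q = 17 is not < R = 7 — violated.
C4: T + Q = 2 + 17 = 19; 19 ≥ 16 — OK.
C5: U = 3 lies in [0, 7] — OK.
C6: U + R = 10; 10 mod 6 = 4, not 3 — violated.
C7: values 2, 8, 7, 17 are pairwise distinct — OK.
C8: U + R = 3 + 7 = 10; 10 ≤ 11 — OK.
C9: 3 / 3 = 1, so 3 divides 3 — OK.

The assignment fails constraints 3 and 6.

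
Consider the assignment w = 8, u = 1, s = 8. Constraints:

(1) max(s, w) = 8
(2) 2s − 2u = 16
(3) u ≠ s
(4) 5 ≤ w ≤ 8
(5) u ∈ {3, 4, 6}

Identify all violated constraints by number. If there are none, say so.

(1) max(8, 8) = 8  OK
(2) 2s − 2u = 2(8) − 2(1) = 14, not 16  FAIL
(3) u = 1, s = 8; distinct  OK
(4) w = 8 lies in [5, 8]  OK
(5) u = 1 is not in {3, 4, 6}  FAIL

No — constraints 2 and 5 are not satisfied.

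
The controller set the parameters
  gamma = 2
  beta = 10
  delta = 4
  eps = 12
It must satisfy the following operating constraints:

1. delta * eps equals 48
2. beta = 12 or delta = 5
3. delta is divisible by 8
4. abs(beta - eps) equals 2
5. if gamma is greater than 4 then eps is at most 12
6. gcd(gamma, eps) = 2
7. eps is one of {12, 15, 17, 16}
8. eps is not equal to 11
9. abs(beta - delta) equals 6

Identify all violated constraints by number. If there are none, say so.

1. delta * eps = 4 * 12 = 48 — holds.
2. beta = 10 ≠ 12 and delta = 4 ≠ 5; both disjuncts false — does not hold.
3. 4 = 8*0 + 4, so 8 does not divide 4 — does not hold.
4. abs(10 - 12) = 2 — holds.
5. gamma = 2, not > 4; antecedent false, conditional vacuously true — holds.
6. gcd(2, 12) = 2 — holds.
7. eps = 12 is in {12, 15, 17, 16} — holds.
8. eps = 12, and 12 ≠ 11 — holds.
9. abs(10 - 4) = 6 — holds.

Constraints 2 and 3 are violated.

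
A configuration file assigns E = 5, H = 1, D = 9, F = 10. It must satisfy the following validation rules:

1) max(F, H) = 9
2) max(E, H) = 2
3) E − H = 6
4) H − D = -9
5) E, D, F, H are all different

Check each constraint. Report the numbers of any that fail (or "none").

1) max(10, 1) = 10, not 9  FAIL
2) max(5, 1) = 5, not 2  FAIL
3) E − H = 5 − 1 = 4, not 6  FAIL
4) H − D = 1 − 9 = -8, not -9  FAIL
5) values 5, 9, 10, 1 are pairwise distinct  OK

Violated: 1, 2, 3, 4.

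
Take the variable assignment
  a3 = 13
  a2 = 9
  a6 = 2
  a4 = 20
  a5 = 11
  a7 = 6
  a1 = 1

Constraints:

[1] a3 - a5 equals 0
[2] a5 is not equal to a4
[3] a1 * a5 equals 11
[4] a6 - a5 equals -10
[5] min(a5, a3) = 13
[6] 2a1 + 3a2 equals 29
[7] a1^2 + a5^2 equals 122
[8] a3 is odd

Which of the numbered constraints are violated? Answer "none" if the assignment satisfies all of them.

[1] a3 - a5 = 13 - 11 = 2, not 0  ✘
[2] a5 = 11, a4 = 20; distinct  ✔
[3] a1 * a5 = 1 * 11 = 11  ✔
[4] a6 - a5 = 2 - 11 = -9, not -10  ✘
[5] min(11, 13) = 11, not 13  ✘
[6] 2a1 + 3a2 = 2(1) + 3(9) = 29  ✔
[7] a1^2 + a5^2 = 1^2 + 11^2 = 1 + 121 = 122  ✔
[8] a3 = 13 is odd  ✔

The assignment fails constraints 1, 4, and 5.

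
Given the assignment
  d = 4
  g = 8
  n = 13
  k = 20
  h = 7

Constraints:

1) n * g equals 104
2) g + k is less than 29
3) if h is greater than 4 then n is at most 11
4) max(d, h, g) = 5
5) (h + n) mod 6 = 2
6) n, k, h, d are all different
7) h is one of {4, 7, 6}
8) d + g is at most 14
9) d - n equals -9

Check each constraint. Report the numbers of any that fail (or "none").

Constraints 3, 4 do not hold.

1) n * g = 13 * 8 = 104  ✓
2) g + k = 8 + 20 = 28; 28 < 29  ✓
3) h = 7 > 4, so we need n ≤ 11; but n = 13 > 11  ✗
4) max(4, 7, 8) = 8, not 5  ✗
5) h + n = 20; 20 mod 6 = 2  ✓
6) values 13, 20, 7, 4 are pairwise distinct  ✓
7) h = 7 is in {4, 7, 6}  ✓
8) d + g = 4 + 8 = 12; 12 ≤ 14  ✓
9) d - n = 4 - 13 = -9  ✓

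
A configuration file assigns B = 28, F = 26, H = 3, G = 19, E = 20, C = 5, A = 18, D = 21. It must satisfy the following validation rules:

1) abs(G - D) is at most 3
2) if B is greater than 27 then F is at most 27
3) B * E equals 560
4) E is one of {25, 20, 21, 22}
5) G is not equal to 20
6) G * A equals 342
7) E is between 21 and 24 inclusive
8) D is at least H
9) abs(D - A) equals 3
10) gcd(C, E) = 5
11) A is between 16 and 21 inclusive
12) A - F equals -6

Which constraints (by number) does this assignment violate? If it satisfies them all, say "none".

1) abs(19 - 21) = 2; 2 ≤ 3 — OK.
2) B = 28 > 27, so we need F ≤ 27; F = 26 ≤ 27 — OK.
3) B * E = 28 * 20 = 560 — OK.
4) E = 20 is in {25, 20, 21, 22} — OK.
5) G = 19, and 19 ≠ 20 — OK.
6) G * A = 19 * 18 = 342 — OK.
7) E = 20 is outside [21, 24] — violated.
8) D = 21, H = 3; 21 ≥ 3 — OK.
9) abs(21 - 18) = 3 — OK.
10) gcd(5, 20) = 5 — OK.
11) A = 18 lies in [16, 21] — OK.
12) A - F = 18 - 26 = -8, not -6 — violated.

Violated: 7, 12.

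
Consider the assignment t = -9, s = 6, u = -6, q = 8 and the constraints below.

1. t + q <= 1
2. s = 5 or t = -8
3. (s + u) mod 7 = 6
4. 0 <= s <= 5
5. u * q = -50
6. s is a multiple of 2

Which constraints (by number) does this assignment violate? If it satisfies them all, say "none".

The assignment fails constraints 2, 3, 4, 5.

1. t + q = -9 + 8 = -1; -1 ≤ 1  holds
2. s = 6 ≠ 5 and t = -9 ≠ -8; both disjuncts false  fails
3. s + u = 0; 0 mod 7 = 0, not 6  fails
4. s = 6 is outside [0, 5]  fails
5. u * q = -6 * 8 = -48, not -50  fails
6. 6 / 2 = 3, so 2 divides 6  holds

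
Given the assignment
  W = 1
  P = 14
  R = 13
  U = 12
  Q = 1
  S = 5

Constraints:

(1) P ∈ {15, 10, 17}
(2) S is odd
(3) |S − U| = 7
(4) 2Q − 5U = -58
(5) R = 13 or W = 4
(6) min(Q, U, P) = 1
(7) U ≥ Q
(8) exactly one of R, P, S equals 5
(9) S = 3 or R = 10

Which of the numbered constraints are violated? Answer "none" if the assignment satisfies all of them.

No — constraints 1, 9 are not satisfied.

(1) P = 14 is not in {15, 10, 17}  ✘
(2) S = 5 is odd  ✔
(3) |5 − 12| = 7  ✔
(4) 2Q − 5U = 2(1) − 5(12) = -58  ✔
(5) R = 13 = 13 (first disjunct)  ✔
(6) min(1, 12, 14) = 1  ✔
(7) U = 12, Q = 1; 12 ≥ 1  ✔
(8) R=13, P=14, S=5; 1 of them equals 5  ✔
(9) S = 5 ≠ 3 and R = 13 ≠ 10; both disjuncts false  ✘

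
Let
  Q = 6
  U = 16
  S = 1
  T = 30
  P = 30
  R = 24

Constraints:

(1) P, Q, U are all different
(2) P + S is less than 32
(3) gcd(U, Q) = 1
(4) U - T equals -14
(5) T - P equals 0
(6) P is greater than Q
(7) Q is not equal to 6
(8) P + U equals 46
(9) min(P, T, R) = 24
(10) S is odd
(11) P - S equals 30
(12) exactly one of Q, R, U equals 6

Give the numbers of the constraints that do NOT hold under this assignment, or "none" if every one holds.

(1) values 30, 6, 16 are pairwise distinct  holds
(2) P + S = 30 + 1 = 31; 31 < 32  holds
(3) gcd(16, 6) = 2, not 1  fails
(4) U - T = 16 - 30 = -14  holds
(5) T - P = 30 - 30 = 0  holds
(6) P = 30, Q = 6; 30 > 6  holds
(7) Q = 6, but 6 is required to differ  fails
(8) P + U = 30 + 16 = 46  holds
(9) min(30, 30, 24) = 24  holds
(10) S = 1 is odd  holds
(11) P - S = 30 - 1 = 29, not 30  fails
(12) Q=6, R=24, U=16; 1 of them equals 6  holds

Constraints 3, 7, and 11 are violated.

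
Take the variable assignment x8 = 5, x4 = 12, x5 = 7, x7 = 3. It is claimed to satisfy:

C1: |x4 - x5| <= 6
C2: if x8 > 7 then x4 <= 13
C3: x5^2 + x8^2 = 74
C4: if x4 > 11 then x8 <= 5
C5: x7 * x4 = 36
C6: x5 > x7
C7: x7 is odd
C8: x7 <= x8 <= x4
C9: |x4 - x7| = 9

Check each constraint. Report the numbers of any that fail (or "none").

None — every constraint holds.

C1: |12 - 7| = 5; 5 ≤ 6  OK
C2: x8 = 5, not > 7; antecedent false, conditional vacuously true  OK
C3: x5^2 + x8^2 = 7^2 + 5^2 = 49 + 25 = 74  OK
C4: x4 = 12 > 11, so we need x8 ≤ 5; x8 = 5 ≤ 5  OK
C5: x7 * x4 = 3 * 12 = 36  OK
C6: x5 = 7, x7 = 3; 7 > 3  OK
C7: x7 = 3 is odd  OK
C8: values 3 <= 5 <= 12  OK
C9: |12 - 3| = 9  OK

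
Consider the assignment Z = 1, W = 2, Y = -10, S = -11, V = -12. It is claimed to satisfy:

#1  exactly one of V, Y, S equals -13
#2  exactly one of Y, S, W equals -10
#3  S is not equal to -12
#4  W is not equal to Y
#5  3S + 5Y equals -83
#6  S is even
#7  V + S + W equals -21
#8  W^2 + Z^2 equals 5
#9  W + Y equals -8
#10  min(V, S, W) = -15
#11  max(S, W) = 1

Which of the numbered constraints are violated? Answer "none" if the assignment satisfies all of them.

The assignment fails constraints 1, 6, 10, 11.

#1 V=-12, Y=-10, S=-11; 0 of them equal -13, not exactly one — violated.
#2 Y=-10, S=-11, W=2; 1 of them equals -10 — OK.
#3 S = -11, and -11 ≠ -12 — OK.
#4 W = 2, Y = -10; distinct — OK.
#5 3S + 5Y = 3(-11) + 5(-10) = -83 — OK.
#6 S = -11 is odd — violated.
#7 V + S + W = -12 + (-11) + 2 = -21 — OK.
#8 W^2 + Z^2 = 2^2 + 1^2 = 4 + 1 = 5 — OK.
#9 W + Y = 2 + (-10) = -8 — OK.
#10 min(-12, -11, 2) = -12, not -15 — violated.
#11 max(-11, 2) = 2, not 1 — violated.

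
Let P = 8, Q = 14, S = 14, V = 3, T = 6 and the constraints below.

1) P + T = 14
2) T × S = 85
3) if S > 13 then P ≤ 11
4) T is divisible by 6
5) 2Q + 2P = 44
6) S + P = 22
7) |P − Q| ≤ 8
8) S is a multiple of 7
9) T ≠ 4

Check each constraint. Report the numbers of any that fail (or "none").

1) P + T = 8 + 6 = 14 — OK.
2) T × S = 6 × 14 = 84, not 85 — violated.
3) S = 14 > 13, so we need P ≤ 11; P = 8 ≤ 11 — OK.
4) 6 / 6 = 1, so 6 divides 6 — OK.
5) 2Q + 2P = 2(14) + 2(8) = 44 — OK.
6) S + P = 14 + 8 = 22 — OK.
7) |8 − 14| = 6; 6 ≤ 8 — OK.
8) 14 / 7 = 2, so 7 divides 14 — OK.
9) T = 6, and 6 ≠ 4 — OK.

The assignment fails constraint 2.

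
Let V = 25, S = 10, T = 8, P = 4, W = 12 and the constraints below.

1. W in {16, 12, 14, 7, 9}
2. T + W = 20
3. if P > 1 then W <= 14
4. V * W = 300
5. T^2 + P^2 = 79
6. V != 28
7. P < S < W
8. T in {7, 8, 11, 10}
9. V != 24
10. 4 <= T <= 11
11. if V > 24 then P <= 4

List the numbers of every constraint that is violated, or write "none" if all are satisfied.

Violated: 5.

1. W = 12 is in {16, 12, 14, 7, 9} — satisfied.
2. T + W = 8 + 12 = 20 — satisfied.
3. P = 4 > 1, so we need W ≤ 14; W = 12 ≤ 14 — satisfied.
4. V * W = 25 * 12 = 300 — satisfied.
5. T^2 + P^2 = 8^2 + 4^2 = 64 + 16 = 80, not 79 — violated.
6. V = 25, and 25 ≠ 28 — satisfied.
7. values 4 < 10 < 12 — satisfied.
8. T = 8 is in {7, 8, 11, 10} — satisfied.
9. V = 25, and 25 ≠ 24 — satisfied.
10. T = 8 lies in [4, 11] — satisfied.
11. V = 25 > 24, so we need P ≤ 4; P = 4 ≤ 4 — satisfied.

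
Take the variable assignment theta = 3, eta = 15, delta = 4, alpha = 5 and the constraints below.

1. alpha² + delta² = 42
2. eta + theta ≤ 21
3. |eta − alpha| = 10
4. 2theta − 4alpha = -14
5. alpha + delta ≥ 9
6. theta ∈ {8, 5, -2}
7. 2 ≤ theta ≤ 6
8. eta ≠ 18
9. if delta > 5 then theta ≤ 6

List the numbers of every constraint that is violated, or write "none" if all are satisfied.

Violated: 1, 6.

1. alpha² + delta² = 5² + 4² = 25 + 16 = 41, not 42  ✗
2. eta + theta = 15 + 3 = 18; 18 ≤ 21  ✓
3. |15 − 5| = 10  ✓
4. 2theta − 4alpha = 2(3) − 4(5) = -14  ✓
5. alpha + delta = 5 + 4 = 9; 9 ≥ 9  ✓
6. theta = 3 is not in {8, 5, -2}  ✗
7. theta = 3 lies in [2, 6]  ✓
8. eta = 15, and 15 ≠ 18  ✓
9. delta = 4, not > 5; antecedent false, conditional vacuously true  ✓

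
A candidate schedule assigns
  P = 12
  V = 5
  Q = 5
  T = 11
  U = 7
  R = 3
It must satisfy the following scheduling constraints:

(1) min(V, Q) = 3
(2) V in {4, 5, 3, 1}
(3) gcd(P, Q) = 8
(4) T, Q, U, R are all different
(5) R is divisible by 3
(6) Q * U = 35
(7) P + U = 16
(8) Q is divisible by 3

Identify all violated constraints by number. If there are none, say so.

The assignment fails constraints 1, 3, 7, and 8.

(1) min(5, 5) = 5, not 3  fails
(2) V = 5 is in {4, 5, 3, 1}  holds
(3) gcd(12, 5) = 1, not 8  fails
(4) values 11, 5, 7, 3 are pairwise distinct  holds
(5) 3 / 3 = 1, so 3 divides 3  holds
(6) Q * U = 5 * 7 = 35  holds
(7) P + U = 12 + 7 = 19, not 16  fails
(8) 5 = 3*1 + 2, so 3 does not divide 5  fails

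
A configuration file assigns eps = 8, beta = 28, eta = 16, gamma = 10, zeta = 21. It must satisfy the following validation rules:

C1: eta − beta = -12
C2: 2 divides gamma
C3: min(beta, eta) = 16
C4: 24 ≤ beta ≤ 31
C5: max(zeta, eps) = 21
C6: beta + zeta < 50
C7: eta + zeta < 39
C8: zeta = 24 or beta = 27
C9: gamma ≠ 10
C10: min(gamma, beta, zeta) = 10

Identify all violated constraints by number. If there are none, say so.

C1: eta − beta = 16 − 28 = -12 — satisfied.
C2: 10 / 2 = 5, so 2 divides 10 — satisfied.
C3: min(28, 16) = 16 — satisfied.
C4: beta = 28 lies in [24, 31] — satisfied.
C5: max(21, 8) = 21 — satisfied.
C6: beta + zeta = 28 + 21 = 49; 49 < 50 — satisfied.
C7: eta + zeta = 16 + 21 = 37; 37 < 39 — satisfied.
C8: zeta = 21 ≠ 24 and beta = 28 ≠ 27; both disjuncts false — violated.
C9: gamma = 10, but 10 is required to differ — violated.
C10: min(10, 28, 21) = 10 — satisfied.

Constraints 8, 9 are violated.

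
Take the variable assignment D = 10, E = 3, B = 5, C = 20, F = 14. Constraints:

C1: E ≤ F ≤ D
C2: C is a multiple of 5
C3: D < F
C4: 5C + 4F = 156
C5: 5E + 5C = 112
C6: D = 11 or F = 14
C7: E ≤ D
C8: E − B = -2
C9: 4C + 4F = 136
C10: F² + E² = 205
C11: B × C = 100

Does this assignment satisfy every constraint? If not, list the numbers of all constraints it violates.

C1: values 3, 14, 10; F = 14 is not ≤ D = 10  false
C2: 20 / 5 = 4, so 5 divides 20  true
C3: D = 10, F = 14; 10 < 14  true
C4: 5C + 4F = 5(20) + 4(14) = 156  true
C5: 5E + 5C = 5(3) + 5(20) = 115, not 112  false
C6: D = 10 ≠ 11, but F = 14 = 14 (second disjunct)  true
C7: E = 3, D = 10; 3 ≤ 10  true
C8: E − B = 3 − 5 = -2  true
C9: 4C + 4F = 4(20) + 4(14) = 136  true
C10: F² + E² = 14² + 3² = 196 + 9 = 205  true
C11: B × C = 5 × 20 = 100  true

Constraints 1, 5 are violated.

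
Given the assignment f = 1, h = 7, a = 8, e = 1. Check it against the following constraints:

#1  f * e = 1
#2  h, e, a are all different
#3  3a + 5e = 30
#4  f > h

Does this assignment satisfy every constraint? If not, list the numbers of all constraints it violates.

Violated: 3, 4.

#1 f * e = 1 * 1 = 1 — OK.
#2 values 7, 1, 8 are pairwise distinct — OK.
#3 3a + 5e = 3(8) + 5(1) = 29, not 30 — violated.
#4 f = 1, h = 7; 1 ≤ 7 (want >) — violated.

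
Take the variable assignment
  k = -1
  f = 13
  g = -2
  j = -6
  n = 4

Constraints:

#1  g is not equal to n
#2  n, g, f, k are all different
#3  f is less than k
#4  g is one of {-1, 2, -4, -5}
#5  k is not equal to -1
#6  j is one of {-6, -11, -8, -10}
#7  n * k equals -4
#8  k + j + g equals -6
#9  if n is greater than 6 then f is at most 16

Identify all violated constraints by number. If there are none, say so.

#1 g = -2, n = 4; distinct — holds.
#2 values 4, -2, 13, -1 are pairwise distinct — holds.
#3 f = 13, k = -1; 13 ≥ -1 (want <) — does not hold.
#4 g = -2 is not in {-1, 2, -4, -5} — does not hold.
#5 k = -1, but -1 is required to differ — does not hold.
#6 j = -6 is in {-6, -11, -8, -10} — holds.
#7 n * k = 4 * (-1) = -4 — holds.
#8 k + j + g = -1 + (-6) + (-2) = -9, not -6 — does not hold.
#9 n = 4, not > 6; antecedent false, conditional vacuously true — holds.

Violated: 3, 4, 5, 8.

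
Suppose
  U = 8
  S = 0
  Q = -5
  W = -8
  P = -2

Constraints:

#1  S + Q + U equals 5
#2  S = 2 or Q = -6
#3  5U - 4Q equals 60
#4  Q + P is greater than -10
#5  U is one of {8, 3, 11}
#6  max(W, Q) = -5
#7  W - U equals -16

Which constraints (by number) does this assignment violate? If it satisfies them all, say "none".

#1 S + Q + U = 0 + (-5) + 8 = 3, not 5 — does not hold.
#2 S = 0 ≠ 2 and Q = -5 ≠ -6; both disjuncts false — does not hold.
#3 5U - 4Q = 5(8) - 4(-5) = 60 — holds.
#4 Q + P = -5 + (-2) = -7; -7 > -10 — holds.
#5 U = 8 is in {8, 3, 11} — holds.
#6 max(-8, -5) = -5 — holds.
#7 W - U = -8 - 8 = -16 — holds.

Constraints 1 and 2 are violated.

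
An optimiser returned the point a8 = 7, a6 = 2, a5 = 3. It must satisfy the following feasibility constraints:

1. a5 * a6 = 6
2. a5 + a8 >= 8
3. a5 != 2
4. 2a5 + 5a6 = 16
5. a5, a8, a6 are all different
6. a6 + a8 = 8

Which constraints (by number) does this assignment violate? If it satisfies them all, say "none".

Violated: 6.

1. a5 * a6 = 3 * 2 = 6 — OK.
2. a5 + a8 = 3 + 7 = 10; 10 ≥ 8 — OK.
3. a5 = 3, and 3 ≠ 2 — OK.
4. 2a5 + 5a6 = 2(3) + 5(2) = 16 — OK.
5. values 3, 7, 2 are pairwise distinct — OK.
6. a6 + a8 = 2 + 7 = 9, not 8 — violated.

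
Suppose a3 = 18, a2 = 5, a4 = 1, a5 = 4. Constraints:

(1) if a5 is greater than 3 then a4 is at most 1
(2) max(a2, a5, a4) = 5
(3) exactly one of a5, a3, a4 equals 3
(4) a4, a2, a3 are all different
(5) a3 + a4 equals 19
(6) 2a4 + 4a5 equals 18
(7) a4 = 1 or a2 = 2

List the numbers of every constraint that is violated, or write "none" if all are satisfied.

Violated: 3.

(1) a5 = 4 > 3, so we need a4 ≤ 1; a4 = 1 ≤ 1 — holds.
(2) max(5, 4, 1) = 5 — holds.
(3) a5=4, a3=18, a4=1; 0 of them equal 3, not exactly one — does not hold.
(4) values 1, 5, 18 are pairwise distinct — holds.
(5) a3 + a4 = 18 + 1 = 19 — holds.
(6) 2a4 + 4a5 = 2(1) + 4(4) = 18 — holds.
(7) a4 = 1 = 1 (first disjunct) — holds.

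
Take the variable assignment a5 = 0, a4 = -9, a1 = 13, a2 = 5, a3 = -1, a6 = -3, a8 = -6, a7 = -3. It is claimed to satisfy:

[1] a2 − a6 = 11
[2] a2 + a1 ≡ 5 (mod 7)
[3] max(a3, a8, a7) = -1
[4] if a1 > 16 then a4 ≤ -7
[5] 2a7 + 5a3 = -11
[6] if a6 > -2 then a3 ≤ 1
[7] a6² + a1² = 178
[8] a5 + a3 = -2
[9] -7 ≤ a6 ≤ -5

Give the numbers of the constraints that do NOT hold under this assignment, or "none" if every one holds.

The assignment fails constraints 1, 2, 8, 9.

[1] a2 − a6 = 5 − (-3) = 8, not 11  ✗
[2] a2 + a1 = 18; 18 mod 7 = 4, not 5  ✗
[3] max(-1, -6, -3) = -1  ✓
[4] a1 = 13, not > 16; antecedent false, conditional vacuously true  ✓
[5] 2a7 + 5a3 = 2(-3) + 5(-1) = -11  ✓
[6] a6 = -3, not > -2; antecedent false, conditional vacuously true  ✓
[7] a6² + a1² = (-3)² + 13² = 9 + 169 = 178  ✓
[8] a5 + a3 = 0 + (-1) = -1, not -2  ✗
[9] a6 = -3 is outside [-7, -5]  ✗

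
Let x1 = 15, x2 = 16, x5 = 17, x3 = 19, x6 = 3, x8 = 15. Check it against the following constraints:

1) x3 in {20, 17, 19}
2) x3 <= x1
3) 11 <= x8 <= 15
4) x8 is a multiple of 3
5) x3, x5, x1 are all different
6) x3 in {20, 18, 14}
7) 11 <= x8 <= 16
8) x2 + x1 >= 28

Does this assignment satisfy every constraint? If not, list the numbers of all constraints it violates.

The assignment fails constraints 2, 6.

1) x3 = 19 is in {20, 17, 19}  ✔
2) x3 = 19, x1 = 15; 19 > 15 (want ≤)  ✘
3) x8 = 15 lies in [11, 15]  ✔
4) 15 / 3 = 5, so 3 divides 15  ✔
5) values 19, 17, 15 are pairwise distinct  ✔
6) x3 = 19 is not in {20, 18, 14}  ✘
7) x8 = 15 lies in [11, 16]  ✔
8) x2 + x1 = 16 + 15 = 31; 31 ≥ 28  ✔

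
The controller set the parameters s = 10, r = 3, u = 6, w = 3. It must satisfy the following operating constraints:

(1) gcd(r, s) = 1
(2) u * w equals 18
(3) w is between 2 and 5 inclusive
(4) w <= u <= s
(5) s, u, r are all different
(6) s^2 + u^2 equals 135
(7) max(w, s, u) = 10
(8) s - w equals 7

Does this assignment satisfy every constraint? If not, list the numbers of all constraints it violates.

(1) gcd(3, 10) = 1 — holds.
(2) u * w = 6 * 3 = 18 — holds.
(3) w = 3 lies in [2, 5] — holds.
(4) values 3 <= 6 <= 10 — holds.
(5) values 10, 6, 3 are pairwise distinct — holds.
(6) s^2 + u^2 = 10^2 + 6^2 = 100 + 36 = 136, not 135 — fails.
(7) max(3, 10, 6) = 10 — holds.
(8) s - w = 10 - 3 = 7 — holds.

Constraint 6 does not hold.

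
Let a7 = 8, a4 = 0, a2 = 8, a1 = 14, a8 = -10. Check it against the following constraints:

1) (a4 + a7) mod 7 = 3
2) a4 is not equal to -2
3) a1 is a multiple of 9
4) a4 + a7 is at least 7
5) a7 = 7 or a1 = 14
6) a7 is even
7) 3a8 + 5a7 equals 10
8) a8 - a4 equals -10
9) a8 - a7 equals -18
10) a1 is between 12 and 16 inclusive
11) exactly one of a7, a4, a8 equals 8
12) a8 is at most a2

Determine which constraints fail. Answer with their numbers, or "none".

Constraints 1, 3 do not hold.

1) a4 + a7 = 8; 8 mod 7 = 1, not 3 — does not hold.
2) a4 = 0, and 0 ≠ -2 — holds.
3) 14 = 9*1 + 5, so 9 does not divide 14 — does not hold.
4) a4 + a7 = 0 + 8 = 8; 8 ≥ 7 — holds.
5) a7 = 8 ≠ 7, but a1 = 14 = 14 (second disjunct) — holds.
6) a7 = 8 is even — holds.
7) 3a8 + 5a7 = 3(-10) + 5(8) = 10 — holds.
8) a8 - a4 = -10 - 0 = -10 — holds.
9) a8 - a7 = -10 - 8 = -18 — holds.
10) a1 = 14 lies in [12, 16] — holds.
11) a7=8, a4=0, a8=-10; 1 of them equals 8 — holds.
12) a8 = -10, a2 = 8; -10 ≤ 8 — holds.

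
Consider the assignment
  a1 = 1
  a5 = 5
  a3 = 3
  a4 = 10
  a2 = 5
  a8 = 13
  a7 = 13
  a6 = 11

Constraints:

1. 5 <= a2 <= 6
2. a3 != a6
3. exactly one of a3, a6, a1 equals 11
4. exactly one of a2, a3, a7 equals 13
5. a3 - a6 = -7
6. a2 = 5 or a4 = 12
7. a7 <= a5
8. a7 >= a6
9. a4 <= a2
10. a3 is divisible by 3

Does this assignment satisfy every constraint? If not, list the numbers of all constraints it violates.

Constraints 5, 7, and 9 do not hold.

1. a2 = 5 lies in [5, 6] — holds.
2. a3 = 3, a6 = 11; distinct — holds.
3. a3=3, a6=11, a1=1; 1 of them equals 11 — holds.
4. a2=5, a3=3, a7=13; 1 of them equals 13 — holds.
5. a3 - a6 = 3 - 11 = -8, not -7 — fails.
6. a2 = 5 = 5 (first disjunct) — holds.
7. a7 = 13, a5 = 5; 13 > 5 (want ≤) — fails.
8. a7 = 13, a6 = 11; 13 ≥ 11 — holds.
9. a4 = 10, a2 = 5; 10 > 5 (want ≤) — fails.
10. 3 / 3 = 1, so 3 divides 3 — holds.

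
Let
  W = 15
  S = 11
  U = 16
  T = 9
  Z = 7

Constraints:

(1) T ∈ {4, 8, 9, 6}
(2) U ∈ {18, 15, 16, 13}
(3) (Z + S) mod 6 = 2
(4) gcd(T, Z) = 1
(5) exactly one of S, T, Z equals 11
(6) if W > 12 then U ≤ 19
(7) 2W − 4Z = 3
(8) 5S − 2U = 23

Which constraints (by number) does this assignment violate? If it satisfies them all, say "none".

(1) T = 9 is in {4, 8, 9, 6} — OK.
(2) U = 16 is in {18, 15, 16, 13} — OK.
(3) Z + S = 18; 18 mod 6 = 0, not 2 — violated.
(4) gcd(9, 7) = 1 — OK.
(5) S=11, T=9, Z=7; 1 of them equals 11 — OK.
(6) W = 15 > 12, so we need U ≤ 19; U = 16 ≤ 19 — OK.
(7) 2W − 4Z = 2(15) − 4(7) = 2, not 3 — violated.
(8) 5S − 2U = 5(11) − 2(16) = 23 — OK.

Constraints 3 and 7 do not hold.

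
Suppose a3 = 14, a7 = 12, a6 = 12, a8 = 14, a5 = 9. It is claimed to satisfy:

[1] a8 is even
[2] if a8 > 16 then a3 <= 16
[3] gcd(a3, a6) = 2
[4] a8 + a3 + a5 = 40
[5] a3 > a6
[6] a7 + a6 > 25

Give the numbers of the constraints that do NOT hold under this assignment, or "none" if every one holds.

Violated: 4, 6.

[1] a8 = 14 is even — satisfied.
[2] a8 = 14, not > 16; antecedent false, conditional vacuously true — satisfied.
[3] gcd(14, 12) = 2 — satisfied.
[4] a8 + a3 + a5 = 14 + 14 + 9 = 37, not 40 — violated.
[5] a3 = 14, a6 = 12; 14 > 12 — satisfied.
[6] a7 + a6 = 12 + 12 = 24; 24 ≤ 25, bound 25 not met — violated.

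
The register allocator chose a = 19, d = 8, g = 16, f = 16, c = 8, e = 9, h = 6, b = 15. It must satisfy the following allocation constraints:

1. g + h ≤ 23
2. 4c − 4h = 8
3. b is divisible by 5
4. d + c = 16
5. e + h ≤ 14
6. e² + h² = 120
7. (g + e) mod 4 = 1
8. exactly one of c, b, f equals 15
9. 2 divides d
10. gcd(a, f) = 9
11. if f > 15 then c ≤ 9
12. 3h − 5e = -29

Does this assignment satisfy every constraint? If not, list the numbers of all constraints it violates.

1. g + h = 16 + 6 = 22; 22 ≤ 23 — holds.
2. 4c − 4h = 4(8) − 4(6) = 8 — holds.
3. 15 / 5 = 3, so 5 divides 15 — holds.
4. d + c = 8 + 8 = 16 — holds.
5. e + h = 9 + 6 = 15; 15 > 14, bound 14 not met — does not hold.
6. e² + h² = 9² + 6² = 81 + 36 = 117, not 120 — does not hold.
7. g + e = 25; 25 mod 4 = 1 — holds.
8. c=8, b=15, f=16; 1 of them equals 15 — holds.
9. 8 / 2 = 4, so 2 divides 8 — holds.
10. gcd(19, 16) = 1, not 9 — does not hold.
11. f = 16 > 15, so we need c ≤ 9; c = 8 ≤ 9 — holds.
12. 3h − 5e = 3(6) − 5(9) = -27, not -29 — does not hold.

Constraints 5, 6, 10, 12 are violated.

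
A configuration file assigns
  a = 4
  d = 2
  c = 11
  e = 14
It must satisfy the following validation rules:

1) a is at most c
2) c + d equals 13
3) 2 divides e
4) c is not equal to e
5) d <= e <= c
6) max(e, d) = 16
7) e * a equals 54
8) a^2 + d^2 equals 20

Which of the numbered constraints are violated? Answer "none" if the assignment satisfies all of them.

1) a = 4, c = 11; 4 ≤ 11  true
2) c + d = 11 + 2 = 13  true
3) 14 / 2 = 7, so 2 divides 14  true
4) c = 11, e = 14; distinct  true
5) values 2, 14, 11; e = 14 is not <= c = 11  false
6) max(14, 2) = 14, not 16  false
7) e * a = 14 * 4 = 56, not 54  false
8) a^2 + d^2 = 4^2 + 2^2 = 16 + 4 = 20  true

The assignment fails constraints 5, 6, and 7.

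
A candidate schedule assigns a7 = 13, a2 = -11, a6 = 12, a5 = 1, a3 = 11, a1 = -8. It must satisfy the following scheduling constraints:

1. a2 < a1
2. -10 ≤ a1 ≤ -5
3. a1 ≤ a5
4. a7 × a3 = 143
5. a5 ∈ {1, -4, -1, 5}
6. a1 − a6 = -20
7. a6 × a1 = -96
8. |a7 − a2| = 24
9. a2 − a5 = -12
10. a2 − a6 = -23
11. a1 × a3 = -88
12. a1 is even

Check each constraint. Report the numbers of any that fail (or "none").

1. a2 = -11, a1 = -8; -11 < -8 — OK.
2. a1 = -8 lies in [-10, -5] — OK.
3. a1 = -8, a5 = 1; -8 ≤ 1 — OK.
4. a7 × a3 = 13 × 11 = 143 — OK.
5. a5 = 1 is in {1, -4, -1, 5} — OK.
6. a1 − a6 = -8 − 12 = -20 — OK.
7. a6 × a1 = 12 × (-8) = -96 — OK.
8. |13 − (-11)| = 24 — OK.
9. a2 − a5 = -11 − 1 = -12 — OK.
10. a2 − a6 = -11 − 12 = -23 — OK.
11. a1 × a3 = -8 × 11 = -88 — OK.
12. a1 = -8 is even — OK.

Yes — all constraints hold.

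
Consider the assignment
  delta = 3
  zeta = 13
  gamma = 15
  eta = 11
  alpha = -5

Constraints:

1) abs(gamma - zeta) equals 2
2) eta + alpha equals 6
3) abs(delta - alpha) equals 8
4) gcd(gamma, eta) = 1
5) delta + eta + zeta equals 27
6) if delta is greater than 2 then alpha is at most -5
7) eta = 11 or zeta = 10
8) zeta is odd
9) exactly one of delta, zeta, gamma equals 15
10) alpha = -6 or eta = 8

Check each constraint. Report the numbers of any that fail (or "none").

Constraint 10 does not hold.

1) abs(15 - 13) = 2  yes
2) eta + alpha = 11 + (-5) = 6  yes
3) abs(3 - (-5)) = 8  yes
4) gcd(15, 11) = 1  yes
5) delta + eta + zeta = 3 + 11 + 13 = 27  yes
6) delta = 3 > 2, so we need alpha ≤ -5; alpha = -5 ≤ -5  yes
7) eta = 11 = 11 (first disjunct)  yes
8) zeta = 13 is odd  yes
9) delta=3, zeta=13, gamma=15; 1 of them equals 15  yes
10) alpha = -5 ≠ -6 and eta = 11 ≠ 8; both disjuncts false  no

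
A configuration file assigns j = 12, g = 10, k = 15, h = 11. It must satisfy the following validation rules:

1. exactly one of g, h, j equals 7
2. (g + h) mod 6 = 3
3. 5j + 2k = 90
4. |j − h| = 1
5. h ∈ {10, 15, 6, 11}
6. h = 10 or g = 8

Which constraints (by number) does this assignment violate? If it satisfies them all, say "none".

Violated: 1 and 6.

1. g=10, h=11, j=12; 0 of them equal 7, not exactly one — violated.
2. g + h = 21; 21 mod 6 = 3 — OK.
3. 5j + 2k = 5(12) + 2(15) = 90 — OK.
4. |12 − 11| = 1 — OK.
5. h = 11 is in {10, 15, 6, 11} — OK.
6. h = 11 ≠ 10 and g = 10 ≠ 8; both disjuncts false — violated.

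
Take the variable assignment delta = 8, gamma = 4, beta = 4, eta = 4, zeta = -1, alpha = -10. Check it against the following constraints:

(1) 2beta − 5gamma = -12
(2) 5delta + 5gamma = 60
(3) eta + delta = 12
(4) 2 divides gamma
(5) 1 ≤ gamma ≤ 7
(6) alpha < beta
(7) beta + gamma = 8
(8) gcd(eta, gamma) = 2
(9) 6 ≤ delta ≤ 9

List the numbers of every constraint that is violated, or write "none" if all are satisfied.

(1) 2beta − 5gamma = 2(4) − 5(4) = -12 — holds.
(2) 5delta + 5gamma = 5(8) + 5(4) = 60 — holds.
(3) eta + delta = 4 + 8 = 12 — holds.
(4) 4 / 2 = 2, so 2 divides 4 — holds.
(5) gamma = 4 lies in [1, 7] — holds.
(6) alpha = -10, beta = 4; -10 < 4 — holds.
(7) beta + gamma = 4 + 4 = 8 — holds.
(8) gcd(4, 4) = 4, not 2 — fails.
(9) delta = 8 lies in [6, 9] — holds.

The assignment fails constraint 8.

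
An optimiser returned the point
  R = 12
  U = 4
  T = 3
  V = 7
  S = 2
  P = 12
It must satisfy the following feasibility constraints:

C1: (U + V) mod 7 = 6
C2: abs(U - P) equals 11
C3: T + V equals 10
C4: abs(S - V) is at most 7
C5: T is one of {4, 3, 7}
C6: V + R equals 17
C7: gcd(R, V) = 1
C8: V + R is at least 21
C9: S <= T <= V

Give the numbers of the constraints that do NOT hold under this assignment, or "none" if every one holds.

Violated: 1, 2, 6, 8.

C1: U + V = 11; 11 mod 7 = 4, not 6 — fails.
C2: abs(4 - 12) = 8, not 11 — fails.
C3: T + V = 3 + 7 = 10 — holds.
C4: abs(2 - 7) = 5; 5 ≤ 7 — holds.
C5: T = 3 is in {4, 3, 7} — holds.
C6: V + R = 7 + 12 = 19, not 17 — fails.
C7: gcd(12, 7) = 1 — holds.
C8: V + R = 7 + 12 = 19; 19 < 21, bound 21 not met — fails.
C9: values 2 <= 3 <= 7 — holds.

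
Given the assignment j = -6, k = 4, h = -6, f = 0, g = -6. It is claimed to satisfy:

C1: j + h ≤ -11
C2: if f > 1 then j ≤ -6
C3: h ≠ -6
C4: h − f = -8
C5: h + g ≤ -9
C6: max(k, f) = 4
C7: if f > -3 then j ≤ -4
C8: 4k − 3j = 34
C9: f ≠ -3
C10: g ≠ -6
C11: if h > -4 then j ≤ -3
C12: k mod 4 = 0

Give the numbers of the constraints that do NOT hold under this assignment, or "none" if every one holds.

Constraints 3, 4, and 10 are violated.

C1: j + h = -6 + (-6) = -12; -12 ≤ -11 — OK.
C2: f = 0, not > 1; antecedent false, conditional vacuously true — OK.
C3: h = -6, but -6 is required to differ — violated.
C4: h − f = -6 − 0 = -6, not -8 — violated.
C5: h + g = -6 + (-6) = -12; -12 ≤ -9 — OK.
C6: max(4, 0) = 4 — OK.
C7: f = 0 > -3, so we need j ≤ -4; j = -6 ≤ -4 — OK.
C8: 4k − 3j = 4(4) − 3(-6) = 34 — OK.
C9: f = 0, and 0 ≠ -3 — OK.
C10: g = -6, but -6 is required to differ — violated.
C11: h = -6, not > -4; antecedent false, conditional vacuously true — OK.
C12: 4 mod 4 = 0 — OK.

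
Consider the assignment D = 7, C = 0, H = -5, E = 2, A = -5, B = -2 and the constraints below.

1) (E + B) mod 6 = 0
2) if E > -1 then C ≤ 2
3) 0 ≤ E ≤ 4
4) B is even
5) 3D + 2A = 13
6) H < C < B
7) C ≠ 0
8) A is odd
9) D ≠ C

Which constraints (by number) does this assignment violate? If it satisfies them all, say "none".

1) E + B = 0; 0 mod 6 = 0 — OK.
2) E = 2 > -1, so we need C ≤ 2; C = 0 ≤ 2 — OK.
3) E = 2 lies in [0, 4] — OK.
4) B = -2 is even — OK.
5) 3D + 2A = 3(7) + 2(-5) = 11, not 13 — violated.
6) values -5, 0, -2; C = 0 is not < B = -2 — violated.
7) C = 0, but 0 is required to differ — violated.
8) A = -5 is odd — OK.
9) D = 7, C = 0; distinct — OK.

Constraints 5, 6, and 7 do not hold.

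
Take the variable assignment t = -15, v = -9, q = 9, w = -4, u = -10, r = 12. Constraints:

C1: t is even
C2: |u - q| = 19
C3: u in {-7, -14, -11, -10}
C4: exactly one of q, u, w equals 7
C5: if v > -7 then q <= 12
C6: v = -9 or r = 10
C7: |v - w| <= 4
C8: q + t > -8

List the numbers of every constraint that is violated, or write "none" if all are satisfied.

C1: t = -15 is odd — violated.
C2: |-10 - 9| = 19 — OK.
C3: u = -10 is in {-7, -14, -11, -10} — OK.
C4: q=9, u=-10, w=-4; 0 of them equal 7, not exactly one — violated.
C5: v = -9, not > -7; antecedent false, conditional vacuously true — OK.
C6: v = -9 = -9 (first disjunct) — OK.
C7: |-9 - (-4)| = 5; 5 > 4, exceeds bound 4 — violated.
C8: q + t = 9 + (-15) = -6; -6 > -8 — OK.

The assignment fails constraints 1, 4, and 7.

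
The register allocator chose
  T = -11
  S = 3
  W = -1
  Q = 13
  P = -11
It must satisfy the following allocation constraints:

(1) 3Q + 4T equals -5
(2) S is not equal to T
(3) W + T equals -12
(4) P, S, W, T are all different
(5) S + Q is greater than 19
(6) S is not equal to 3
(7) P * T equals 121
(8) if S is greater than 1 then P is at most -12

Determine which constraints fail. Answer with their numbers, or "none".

(1) 3Q + 4T = 3(13) + 4(-11) = -5  yes
(2) S = 3, T = -11; distinct  yes
(3) W + T = -1 + (-11) = -12  yes
(4) P = T = -11, not all different  no
(5) S + Q = 3 + 13 = 16; 16 ≤ 19, bound 19 not met  no
(6) S = 3, but 3 is required to differ  no
(7) P * T = -11 * (-11) = 121  yes
(8) S = 3 > 1, so we need P ≤ -12; but P = -11 > -12  no

Constraints 4, 5, 6, 8 do not hold.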